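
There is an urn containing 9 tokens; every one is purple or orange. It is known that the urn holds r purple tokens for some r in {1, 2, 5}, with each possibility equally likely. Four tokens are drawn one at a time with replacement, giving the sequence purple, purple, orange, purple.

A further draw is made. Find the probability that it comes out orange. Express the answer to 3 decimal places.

For each hypothesis, P(data | H) works out to: P(data | r = 1) = (1/9)(1/9)(8/9)(1/9) = 0.0012193; P(data | r = 2) = (2/9)(2/9)(7/9)(2/9) = 0.0085353; P(data | r = 5) = (5/9)(5/9)(4/9)(5/9) = 0.076208.
The prior-weighted likelihoods are 1/3 · 0.0012193 = 0.00040644, 1/3 · 0.0085353 = 0.0028451, 1/3 · 0.076208 = 0.025403; these sum to 0.028654.
The posterior is then P(r = 1 | data) = 0.014184, P(r = 2 | data) = 0.099291, P(r = 5 | data) = 0.88652.
So P(orange next | data) = Σ P(orange next | H) P(H | data) = (8/9)(0.014184) + (7/9)(0.099291) + (4/9)(0.88652) = 0.48385.

0.484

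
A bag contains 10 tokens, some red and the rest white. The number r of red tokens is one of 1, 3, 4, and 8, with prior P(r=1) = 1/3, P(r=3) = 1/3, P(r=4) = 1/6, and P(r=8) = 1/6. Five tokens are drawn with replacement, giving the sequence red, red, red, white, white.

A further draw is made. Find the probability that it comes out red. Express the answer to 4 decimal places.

Under each hypothesis, the probability of the observed sequence is: P(data | r = 1) = (1/10)(1/10)(1/10)(9/10)(9/10) = 0.00081; P(data | r = 3) = (3/10)(3/10)(3/10)(7/10)(7/10) = 0.01323; P(data | r = 4) = (4/10)(4/10)(4/10)(6/10)(6/10) = 0.02304; P(data | r = 8) = (8/10)(8/10)(8/10)(2/10)(2/10) = 0.02048.
Multiplying each by its prior: 1/3 · 0.00081 = 0.00027, 1/3 · 0.01323 = 0.00441, 1/6 · 0.02304 = 0.00384, 1/6 · 0.02048 = 0.0034133; with total 0.011933.
The posterior is then P(r = 1 | data) = 0.022626, P(r = 3 | data) = 0.36955, P(r = 4 | data) = 0.32179, P(r = 8 | data) = 0.28603.
The predictive probability is P(red next | data) = (1/10)(0.022626) + (3/10)(0.36955) + (2/5)(0.32179) + (4/5)(0.28603) = 0.47067.

0.4707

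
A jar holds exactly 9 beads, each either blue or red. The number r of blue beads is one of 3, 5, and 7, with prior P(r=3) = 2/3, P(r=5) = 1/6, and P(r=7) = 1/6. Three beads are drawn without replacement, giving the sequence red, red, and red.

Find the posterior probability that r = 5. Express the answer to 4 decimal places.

The likelihood of the observed sequence under each hypothesis: P(data | r = 3) = (6/9)(5/8)(4/7) = 5/21; P(data | r = 5) = (4/9)(3/8)(2/7) = 1/21; P(data | r = 7) = (2/9)(1/8)(0/7) = 0.
The prior-weighted likelihoods are 2/3 · 5/21 = 10/63, 1/6 · 1/21 = 1/126, 1/6 · 0 = 0; with total 1/6.
Hence P(r = 5 | data) = (1/126) / (1/6) = 1/21.

0.0476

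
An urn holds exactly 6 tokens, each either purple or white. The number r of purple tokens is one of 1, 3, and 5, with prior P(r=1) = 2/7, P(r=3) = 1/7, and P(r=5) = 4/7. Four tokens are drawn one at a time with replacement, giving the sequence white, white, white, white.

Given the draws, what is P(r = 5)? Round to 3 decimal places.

0.003

Compute the likelihood of the observed sequence for each case: P(data | r = 1) = (5/6)(5/6)(5/6)(5/6) = 0.48225; P(data | r = 3) = (3/6)(3/6)(3/6)(3/6) = 0.0625; P(data | r = 5) = (1/6)(1/6)(1/6)(1/6) = 0.0007716.
Weighting by the prior gives 2/7 · 0.48225 = 0.13779, 1/7 · 0.0625 = 0.0089286, 4/7 · 0.0007716 = 0.00044092; with total 0.14716.
By Bayes' rule, P(r = 5 | data) = (0.00044092) / (0.14716) = 0.0029963.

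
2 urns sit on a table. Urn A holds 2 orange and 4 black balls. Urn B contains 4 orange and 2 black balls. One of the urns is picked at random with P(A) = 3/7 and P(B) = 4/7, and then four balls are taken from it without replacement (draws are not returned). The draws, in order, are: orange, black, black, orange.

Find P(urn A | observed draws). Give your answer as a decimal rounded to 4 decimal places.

0.4286

The likelihood of the observed sequence under each hypothesis: P(data | urn A) = (2/6)(4/5)(3/4)(1/3) = 1/15; P(data | urn B) = (4/6)(2/5)(1/4)(3/3) = 1/15.
Multiplying each by its prior: 3/7 · 1/15 = 1/35, 4/7 · 1/15 = 4/105; with total 1/15.
Hence P(urn A | data) = (1/35) / (1/15) = 3/7.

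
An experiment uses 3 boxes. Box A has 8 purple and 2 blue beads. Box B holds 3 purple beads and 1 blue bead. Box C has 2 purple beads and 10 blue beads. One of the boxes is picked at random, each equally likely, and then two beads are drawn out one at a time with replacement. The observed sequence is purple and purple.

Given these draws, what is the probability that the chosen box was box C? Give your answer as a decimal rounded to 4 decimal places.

0.0226

Compute the likelihood of the observed sequence for each case: P(data | box A) = (8/10)(8/10) = 0.64; P(data | box B) = (3/4)(3/4) = 0.5625; P(data | box C) = (2/12)(2/12) = 0.027778.
Multiplying each by its prior: 1/3 · 0.64 = 0.21333, 1/3 · 0.5625 = 0.1875, 1/3 · 0.027778 = 0.0092593; with total 0.41009.
By Bayes' rule, P(box C | data) = (0.0092593) / (0.41009) = 0.022578.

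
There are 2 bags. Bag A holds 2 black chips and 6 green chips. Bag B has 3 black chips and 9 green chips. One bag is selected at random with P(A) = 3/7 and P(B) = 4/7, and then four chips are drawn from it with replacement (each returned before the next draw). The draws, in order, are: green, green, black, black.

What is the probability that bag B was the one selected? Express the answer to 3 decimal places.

Compute the likelihood of the observed sequence for each case: P(data | bag A) = (6/8)(6/8)(2/8)(2/8) = 0.035156; P(data | bag B) = (9/12)(9/12)(3/12)(3/12) = 0.035156.
Weighting by the prior gives 3/7 · 0.035156 = 0.015067, 4/7 · 0.035156 = 0.020089; summing to 0.035156.
By Bayes' rule, P(bag B | data) = (0.020089) / (0.035156) = 0.57143.

0.571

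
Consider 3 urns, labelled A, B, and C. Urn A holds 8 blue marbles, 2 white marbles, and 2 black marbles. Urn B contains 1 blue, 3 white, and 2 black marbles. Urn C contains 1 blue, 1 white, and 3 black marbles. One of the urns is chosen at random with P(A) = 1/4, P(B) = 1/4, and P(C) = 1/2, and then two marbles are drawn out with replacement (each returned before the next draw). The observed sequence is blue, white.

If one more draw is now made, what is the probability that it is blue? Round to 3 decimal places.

0.379

Under each hypothesis, the probability of the observed sequence is: P(data | urn A) = (8/12)(2/12) = 0.11111; P(data | urn B) = (1/6)(3/6) = 0.083333; P(data | urn C) = (1/5)(1/5) = 0.04.
The prior-weighted likelihoods are 1/4 · 0.11111 = 0.027778, 1/4 · 0.083333 = 0.020833, 1/2 · 0.04 = 0.02; these sum to 0.068611.
The posterior is then P(urn A | data) = 0.40486, P(urn B | data) = 0.30364, P(urn C | data) = 0.2915.
Averaging over the posterior, P(blue next | data) = (2/3)(0.40486) + (1/6)(0.30364) + (1/5)(0.2915) = 0.37881.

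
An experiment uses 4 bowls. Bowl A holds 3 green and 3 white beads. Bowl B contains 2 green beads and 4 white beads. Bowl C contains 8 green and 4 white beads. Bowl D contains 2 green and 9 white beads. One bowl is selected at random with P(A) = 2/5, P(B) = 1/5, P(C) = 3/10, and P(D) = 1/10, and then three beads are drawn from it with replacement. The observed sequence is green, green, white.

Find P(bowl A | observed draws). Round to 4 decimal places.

For each hypothesis, P(data | H) works out to: P(data | bowl A) = (3/6)(3/6)(3/6) = 0.125; P(data | bowl B) = (2/6)(2/6)(4/6) = 0.074074; P(data | bowl C) = (8/12)(8/12)(4/12) = 0.14815; P(data | bowl D) = (2/11)(2/11)(9/11) = 0.027047.
The prior-weighted likelihoods are 2/5 · 0.125 = 0.05, 1/5 · 0.074074 = 0.014815, 3/10 · 0.14815 = 0.044444, 1/10 · 0.027047 = 0.0027047; with total 0.11196.
Hence P(bowl A | data) = (0.05) / (0.11196) = 0.44657.

0.4466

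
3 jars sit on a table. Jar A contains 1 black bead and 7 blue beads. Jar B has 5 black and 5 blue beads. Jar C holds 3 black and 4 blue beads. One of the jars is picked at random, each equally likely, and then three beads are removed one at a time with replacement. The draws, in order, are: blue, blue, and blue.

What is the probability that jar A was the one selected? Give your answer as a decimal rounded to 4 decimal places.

Compute the likelihood of the observed sequence for each case: P(data | jar A) = (7/8)(7/8)(7/8) = 0.66992; P(data | jar B) = (5/10)(5/10)(5/10) = 0.125; P(data | jar C) = (4/7)(4/7)(4/7) = 0.18659.
Multiplying each by its prior: 1/3 · 0.66992 = 0.22331, 1/3 · 0.125 = 0.041667, 1/3 · 0.18659 = 0.062196; with total 0.32717.
So P(jar A | data) = (0.22331) / (0.32717) = 0.68254.

0.6825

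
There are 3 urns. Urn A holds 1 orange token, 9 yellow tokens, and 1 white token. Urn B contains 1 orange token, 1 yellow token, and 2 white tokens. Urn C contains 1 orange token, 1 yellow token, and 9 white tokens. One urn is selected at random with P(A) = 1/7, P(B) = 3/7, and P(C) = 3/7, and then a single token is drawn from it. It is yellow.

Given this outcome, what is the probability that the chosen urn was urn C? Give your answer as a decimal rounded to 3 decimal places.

0.148

The likelihood of this draw under each hypothesis: P(data | urn A) = (9/11) = 9/11; P(data | urn B) = (1/4) = 1/4; P(data | urn C) = (1/11) = 1/11.
Weighting by the prior gives 1/7 · 9/11 = 9/77, 3/7 · 1/4 = 3/28, 3/7 · 1/11 = 3/77; summing to 81/308.
Hence P(urn C | data) = (3/77) / (81/308) = 4/27.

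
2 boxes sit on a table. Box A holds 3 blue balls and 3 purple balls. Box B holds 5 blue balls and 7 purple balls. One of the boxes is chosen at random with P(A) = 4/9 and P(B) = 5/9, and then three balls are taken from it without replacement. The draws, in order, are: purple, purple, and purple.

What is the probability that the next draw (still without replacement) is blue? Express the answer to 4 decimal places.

Compute the likelihood of the observed sequence for each case: P(data | box A) = (3/6)(2/5)(1/4) = 1/20; P(data | box B) = (7/12)(6/11)(5/10) = 7/44.
Weighting by the prior gives 4/9 · 1/20 = 1/45, 5/9 · 7/44 = 35/396; with total 73/660.
Dividing through by the total gives posterior P(box A | data) = 0.20091, P(box B | data) = 0.79909.
So P(blue next | data) = Σ P(blue next | H) P(H | data) = (1)(0.20091) + (5/9)(0.79909) = 0.64485.

0.6449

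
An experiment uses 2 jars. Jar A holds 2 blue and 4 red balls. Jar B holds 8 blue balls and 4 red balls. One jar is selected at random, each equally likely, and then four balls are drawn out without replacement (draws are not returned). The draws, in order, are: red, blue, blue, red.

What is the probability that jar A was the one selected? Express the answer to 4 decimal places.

0.5410

Compute the likelihood of the observed sequence for each case: P(data | jar A) = (4/6)(2/5)(1/4)(3/3) = 1/15; P(data | jar B) = (4/12)(8/11)(7/10)(3/9) = 28/495.
The prior-weighted likelihoods are 1/2 · 1/15 = 1/30, 1/2 · 28/495 = 14/495; summing to 61/990.
By Bayes' rule, P(jar A | data) = (1/30) / (61/990) = 33/61.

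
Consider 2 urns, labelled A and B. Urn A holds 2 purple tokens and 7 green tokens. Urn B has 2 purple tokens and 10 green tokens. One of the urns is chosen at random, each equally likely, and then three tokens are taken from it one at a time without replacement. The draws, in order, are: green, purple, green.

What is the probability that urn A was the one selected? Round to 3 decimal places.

Compute the likelihood of the observed sequence for each case: P(data | urn A) = (7/9)(2/8)(6/7) = 1/6; P(data | urn B) = (10/12)(2/11)(9/10) = 3/22.
The prior-weighted likelihoods are 1/2 · 1/6 = 1/12, 1/2 · 3/22 = 3/44; these sum to 5/33.
Therefore the posterior P(urn A | data) = (1/12) / (5/33) = 11/20.

0.550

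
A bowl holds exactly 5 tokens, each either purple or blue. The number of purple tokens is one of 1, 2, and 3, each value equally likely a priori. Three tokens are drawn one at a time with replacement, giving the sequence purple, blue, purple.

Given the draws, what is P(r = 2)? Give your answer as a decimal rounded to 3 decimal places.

For each hypothesis, P(data | H) works out to: P(data | r = 1) = (1/5)(4/5)(1/5) = 4/125; P(data | r = 2) = (2/5)(3/5)(2/5) = 12/125; P(data | r = 3) = (3/5)(2/5)(3/5) = 18/125.
The prior-weighted likelihoods are 1/3 · 4/125 = 4/375, 1/3 · 12/125 = 4/125, 1/3 · 18/125 = 6/125; these sum to 34/375.
So P(r = 2 | data) = (4/125) / (34/375) = 6/17.

0.353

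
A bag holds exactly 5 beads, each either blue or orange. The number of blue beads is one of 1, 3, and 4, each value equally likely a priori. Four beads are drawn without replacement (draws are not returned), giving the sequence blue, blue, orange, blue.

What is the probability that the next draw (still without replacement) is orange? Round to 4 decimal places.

0.3333

Compute the likelihood of the observed sequence for each case: P(data | r = 1) = (1/5)(0/4) = 0; P(data | r = 3) = (3/5)(2/4)(2/3)(1/2) = 1/10; P(data | r = 4) = (4/5)(3/4)(1/3)(2/2) = 1/5.
Weighting by the prior gives 1/3 · 0 = 0, 1/3 · 1/10 = 1/30, 1/3 · 1/5 = 1/15; summing to 1/10.
The posterior is then P(r = 1 | data) = 0, P(r = 3 | data) = 1/3, P(r = 4 | data) = 2/3.
Averaging over the posterior, P(orange next | data) = (1)(1/3) + (0)(2/3) = 1/3.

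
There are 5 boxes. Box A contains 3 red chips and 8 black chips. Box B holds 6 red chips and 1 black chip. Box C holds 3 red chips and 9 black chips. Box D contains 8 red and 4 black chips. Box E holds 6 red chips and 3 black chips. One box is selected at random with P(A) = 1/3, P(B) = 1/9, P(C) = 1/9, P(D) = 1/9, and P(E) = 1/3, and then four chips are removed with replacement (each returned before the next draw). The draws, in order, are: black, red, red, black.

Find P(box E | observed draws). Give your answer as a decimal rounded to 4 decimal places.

0.4051

Under each hypothesis, the probability of the observed sequence is: P(data | box A) = (8/11)(3/11)(3/11)(8/11) = 0.039342; P(data | box B) = (1/7)(6/7)(6/7)(1/7) = 0.014994; P(data | box C) = (9/12)(3/12)(3/12)(9/12) = 0.035156; P(data | box D) = (4/12)(8/12)(8/12)(4/12) = 0.049383; P(data | box E) = (3/9)(6/9)(6/9)(3/9) = 0.049383.
The prior-weighted likelihoods are 1/3 · 0.039342 = 0.013114, 1/9 · 0.014994 = 0.001666, 1/9 · 0.035156 = 0.0039062, 1/9 · 0.049383 = 0.005487, 1/3 · 0.049383 = 0.016461; with total 0.040634.
Hence P(box E | data) = (0.016461) / (0.040634) = 0.4051.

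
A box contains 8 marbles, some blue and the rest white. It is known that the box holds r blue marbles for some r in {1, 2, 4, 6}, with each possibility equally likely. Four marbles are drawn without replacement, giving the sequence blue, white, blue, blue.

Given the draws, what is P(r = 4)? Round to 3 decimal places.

0.286

For each hypothesis, P(data | H) works out to: P(data | r = 1) = (1/8)(7/7)(0/6) = 0; P(data | r = 2) = (2/8)(6/7)(1/6)(0/5) = 0; P(data | r = 4) = (4/8)(4/7)(3/6)(2/5) = 2/35; P(data | r = 6) = (6/8)(2/7)(5/6)(4/5) = 1/7.
Multiplying each by its prior: 1/4 · 0 = 0, 1/4 · 0 = 0, 1/4 · 2/35 = 1/70, 1/4 · 1/7 = 1/28; these sum to 1/20.
Hence P(r = 4 | data) = (1/70) / (1/20) = 2/7.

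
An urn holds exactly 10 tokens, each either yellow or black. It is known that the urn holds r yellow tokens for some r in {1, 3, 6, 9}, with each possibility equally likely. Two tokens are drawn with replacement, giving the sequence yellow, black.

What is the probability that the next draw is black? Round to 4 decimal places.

0.5286

Compute the likelihood of the observed sequence for each case: P(data | r = 1) = (1/10)(9/10) = 9/100; P(data | r = 3) = (3/10)(7/10) = 21/100; P(data | r = 6) = (6/10)(4/10) = 6/25; P(data | r = 9) = (9/10)(1/10) = 9/100.
Weighting by the prior gives 1/4 · 9/100 = 9/400, 1/4 · 21/100 = 21/400, 1/4 · 6/25 = 3/50, 1/4 · 9/100 = 9/400; these sum to 63/400.
Normalising, the posterior is P(r = 1 | data) = 1/7, P(r = 3 | data) = 1/3, P(r = 6 | data) = 8/21, P(r = 9 | data) = 1/7.
Averaging over the posterior, P(black next | data) = (9/10)(1/7) + (7/10)(1/3) + (2/5)(8/21) + (1/10)(1/7) = 37/70.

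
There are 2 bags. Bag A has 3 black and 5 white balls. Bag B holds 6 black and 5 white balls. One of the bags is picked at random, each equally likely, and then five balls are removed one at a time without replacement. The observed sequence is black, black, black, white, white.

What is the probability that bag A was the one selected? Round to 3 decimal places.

Under each hypothesis, the probability of the observed sequence is: P(data | bag A) = (3/8)(2/7)(1/6)(5/5)(4/4) = 0.017857; P(data | bag B) = (6/11)(5/10)(4/9)(5/8)(4/7) = 0.04329.
The prior-weighted likelihoods are 1/2 · 0.017857 = 0.0089286, 1/2 · 0.04329 = 0.021645; these sum to 0.030574.
Therefore the posterior P(bag A | data) = (0.0089286) / (0.030574) = 0.29204.

0.292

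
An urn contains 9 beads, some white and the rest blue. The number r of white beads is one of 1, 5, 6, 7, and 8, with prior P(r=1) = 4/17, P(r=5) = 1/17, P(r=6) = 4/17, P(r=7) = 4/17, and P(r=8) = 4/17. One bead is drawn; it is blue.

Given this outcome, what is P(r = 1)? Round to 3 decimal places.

0.533

Compute the likelihood of this draw for each case: P(data | r = 1) = (8/9) = 8/9; P(data | r = 5) = (4/9) = 4/9; P(data | r = 6) = (3/9) = 1/3; P(data | r = 7) = (2/9) = 2/9; P(data | r = 8) = (1/9) = 1/9.
The prior-weighted likelihoods are 4/17 · 8/9 = 32/153, 1/17 · 4/9 = 4/153, 4/17 · 1/3 = 4/51, 4/17 · 2/9 = 8/153, 4/17 · 1/9 = 4/153; summing to 20/51.
Therefore the posterior P(r = 1 | data) = (32/153) / (20/51) = 8/15.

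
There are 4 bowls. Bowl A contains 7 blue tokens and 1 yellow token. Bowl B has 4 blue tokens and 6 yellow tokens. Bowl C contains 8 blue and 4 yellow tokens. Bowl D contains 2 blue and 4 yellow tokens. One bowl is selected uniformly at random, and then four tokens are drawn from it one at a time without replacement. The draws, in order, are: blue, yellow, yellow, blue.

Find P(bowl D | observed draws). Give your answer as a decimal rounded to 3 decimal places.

0.342

Compute the likelihood of the observed sequence for each case: P(data | bowl A) = (7/8)(1/7)(0/6) = 0; P(data | bowl B) = (4/10)(6/9)(5/8)(3/7) = 0.071429; P(data | bowl C) = (8/12)(4/11)(3/10)(7/9) = 0.056566; P(data | bowl D) = (2/6)(4/5)(3/4)(1/3) = 0.066667.
Weighting by the prior gives 1/4 · 0 = 0, 1/4 · 0.071429 = 0.017857, 1/4 · 0.056566 = 0.014141, 1/4 · 0.066667 = 0.016667; these sum to 0.048665.
Therefore the posterior P(bowl D | data) = (0.016667) / (0.048665) = 0.34248.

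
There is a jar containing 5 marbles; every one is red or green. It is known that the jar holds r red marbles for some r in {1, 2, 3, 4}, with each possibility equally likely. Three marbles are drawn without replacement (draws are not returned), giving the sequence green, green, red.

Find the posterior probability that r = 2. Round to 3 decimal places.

Under each hypothesis, the probability of the observed sequence is: P(data | r = 1) = (4/5)(3/4)(1/3) = 1/5; P(data | r = 2) = (3/5)(2/4)(2/3) = 1/5; P(data | r = 3) = (2/5)(1/4)(3/3) = 1/10; P(data | r = 4) = (1/5)(0/4) = 0.
Multiplying each by its prior: 1/4 · 1/5 = 1/20, 1/4 · 1/5 = 1/20, 1/4 · 1/10 = 1/40, 1/4 · 0 = 0; these sum to 1/8.
By Bayes' rule, P(r = 2 | data) = (1/20) / (1/8) = 2/5.

0.400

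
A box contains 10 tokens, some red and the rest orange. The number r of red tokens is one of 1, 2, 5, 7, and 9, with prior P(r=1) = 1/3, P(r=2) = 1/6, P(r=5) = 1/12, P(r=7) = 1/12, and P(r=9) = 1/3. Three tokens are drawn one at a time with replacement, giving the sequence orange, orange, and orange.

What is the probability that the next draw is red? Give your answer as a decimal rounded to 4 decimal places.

0.1419

For each hypothesis, P(data | H) works out to: P(data | r = 1) = (9/10)(9/10)(9/10) = 0.729; P(data | r = 2) = (8/10)(8/10)(8/10) = 0.512; P(data | r = 5) = (5/10)(5/10)(5/10) = 0.125; P(data | r = 7) = (3/10)(3/10)(3/10) = 0.027; P(data | r = 9) = (1/10)(1/10)(1/10) = 0.001.
Weighting by the prior gives 1/3 · 0.729 = 0.243, 1/6 · 0.512 = 0.085333, 1/12 · 0.125 = 0.010417, 1/12 · 0.027 = 0.00225, 1/3 · 0.001 = 0.00033333; summing to 0.34133.
The posterior is then P(r = 1 | data) = 0.71191, P(r = 2 | data) = 0.25, P(r = 5 | data) = 0.030518, P(r = 7 | data) = 0.0065918, P(r = 9 | data) = 0.00097656.
Averaging over the posterior, P(red next | data) = (1/10)(0.71191) + (1/5)(0.25) + (1/2)(0.030518) + (7/10)(0.0065918) + (9/10)(0.00097656) = 0.14194.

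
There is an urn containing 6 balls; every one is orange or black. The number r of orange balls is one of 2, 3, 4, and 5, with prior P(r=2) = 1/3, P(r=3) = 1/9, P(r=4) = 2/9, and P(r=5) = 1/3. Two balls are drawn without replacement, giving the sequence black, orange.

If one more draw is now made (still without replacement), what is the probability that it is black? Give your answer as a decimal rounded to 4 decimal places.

0.4141

The likelihood of the observed sequence under each hypothesis: P(data | r = 2) = (4/6)(2/5) = 4/15; P(data | r = 3) = (3/6)(3/5) = 3/10; P(data | r = 4) = (2/6)(4/5) = 4/15; P(data | r = 5) = (1/6)(5/5) = 1/6.
Multiplying each by its prior: 1/3 · 4/15 = 4/45, 1/9 · 3/10 = 1/30, 2/9 · 4/15 = 8/135, 1/3 · 1/6 = 1/18; summing to 32/135.
Dividing through by the total gives posterior P(r = 2 | data) = 3/8, P(r = 3 | data) = 9/64, P(r = 4 | data) = 1/4, P(r = 5 | data) = 15/64.
So P(black next | data) = Σ P(black next | H) P(H | data) = (3/4)(3/8) + (1/2)(9/64) + (1/4)(1/4) + (0)(15/64) = 53/128.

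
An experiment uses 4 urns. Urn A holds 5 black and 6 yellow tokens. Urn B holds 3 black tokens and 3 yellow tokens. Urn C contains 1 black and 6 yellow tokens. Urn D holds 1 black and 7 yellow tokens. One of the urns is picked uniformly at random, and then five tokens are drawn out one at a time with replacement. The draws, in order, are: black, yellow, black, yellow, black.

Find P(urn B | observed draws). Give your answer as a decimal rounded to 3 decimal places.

0.497

Under each hypothesis, the probability of the observed sequence is: P(data | urn A) = (5/11)(6/11)(5/11)(6/11)(5/11) = 0.027941; P(data | urn B) = (3/6)(3/6)(3/6)(3/6)(3/6) = 0.03125; P(data | urn C) = (1/7)(6/7)(1/7)(6/7)(1/7) = 0.002142; P(data | urn D) = (1/8)(7/8)(1/8)(7/8)(1/8) = 0.0014954.
Weighting by the prior gives 1/4 · 0.027941 = 0.0069854, 1/4 · 0.03125 = 0.0078125, 1/4 · 0.002142 = 0.00053549, 1/4 · 0.0014954 = 0.00037384; summing to 0.015707.
So P(urn B | data) = (0.0078125) / (0.015707) = 0.49738.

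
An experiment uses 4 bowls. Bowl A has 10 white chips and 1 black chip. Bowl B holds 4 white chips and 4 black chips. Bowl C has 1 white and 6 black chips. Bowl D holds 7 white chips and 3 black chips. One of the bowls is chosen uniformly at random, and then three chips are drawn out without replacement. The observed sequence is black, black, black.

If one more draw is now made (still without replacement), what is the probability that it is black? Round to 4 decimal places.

0.6801

For each hypothesis, P(data | H) works out to: P(data | bowl A) = (1/11)(0/10) = 0; P(data | bowl B) = (4/8)(3/7)(2/6) = 0.071429; P(data | bowl C) = (6/7)(5/6)(4/5) = 0.57143; P(data | bowl D) = (3/10)(2/9)(1/8) = 0.0083333.
Weighting by the prior gives 1/4 · 0 = 0, 1/4 · 0.071429 = 0.017857, 1/4 · 0.57143 = 0.14286, 1/4 · 0.0083333 = 0.0020833; with total 0.1628.
Dividing through by the total gives posterior P(bowl A | data) = 0, P(bowl B | data) = 0.10969, P(bowl C | data) = 0.87751, P(bowl D | data) = 0.012797.
The predictive probability is P(black next | data) = (1/5)(0.10969) + (3/4)(0.87751) + (0)(0.012797) = 0.68007.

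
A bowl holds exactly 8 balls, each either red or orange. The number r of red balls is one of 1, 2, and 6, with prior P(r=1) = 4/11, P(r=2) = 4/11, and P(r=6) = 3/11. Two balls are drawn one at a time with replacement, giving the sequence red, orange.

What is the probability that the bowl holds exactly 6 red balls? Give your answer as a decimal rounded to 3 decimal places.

0.321

Under each hypothesis, the probability of the observed sequence is: P(data | r = 1) = (1/8)(7/8) = 7/64; P(data | r = 2) = (2/8)(6/8) = 3/16; P(data | r = 6) = (6/8)(2/8) = 3/16.
Multiplying each by its prior: 4/11 · 7/64 = 7/176, 4/11 · 3/16 = 3/44, 3/11 · 3/16 = 9/176; summing to 7/44.
Therefore the posterior P(r = 6 | data) = (9/176) / (7/44) = 9/28.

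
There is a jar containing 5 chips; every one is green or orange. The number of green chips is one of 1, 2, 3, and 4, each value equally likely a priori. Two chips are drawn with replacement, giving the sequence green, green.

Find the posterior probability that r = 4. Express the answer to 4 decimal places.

Under each hypothesis, the probability of the observed sequence is: P(data | r = 1) = (1/5)(1/5) = 1/25; P(data | r = 2) = (2/5)(2/5) = 4/25; P(data | r = 3) = (3/5)(3/5) = 9/25; P(data | r = 4) = (4/5)(4/5) = 16/25.
Weighting by the prior gives 1/4 · 1/25 = 1/100, 1/4 · 4/25 = 1/25, 1/4 · 9/25 = 9/100, 1/4 · 16/25 = 4/25; summing to 3/10.
Therefore the posterior P(r = 4 | data) = (4/25) / (3/10) = 8/15.

0.5333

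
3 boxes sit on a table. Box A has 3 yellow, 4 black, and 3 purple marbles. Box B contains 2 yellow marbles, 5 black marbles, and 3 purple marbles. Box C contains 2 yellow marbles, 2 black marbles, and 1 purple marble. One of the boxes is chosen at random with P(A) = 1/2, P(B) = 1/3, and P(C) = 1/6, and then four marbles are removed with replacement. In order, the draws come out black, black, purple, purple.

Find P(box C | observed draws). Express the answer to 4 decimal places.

0.0677

Compute the likelihood of the observed sequence for each case: P(data | box A) = (4/10)(4/10)(3/10)(3/10) = 0.0144; P(data | box B) = (5/10)(5/10)(3/10)(3/10) = 0.0225; P(data | box C) = (2/5)(2/5)(1/5)(1/5) = 0.0064.
The prior-weighted likelihoods are 1/2 · 0.0144 = 0.0072, 1/3 · 0.0225 = 0.0075, 1/6 · 0.0064 = 0.0010667; with total 0.015767.
Hence P(box C | data) = (0.0010667) / (0.015767) = 0.067653.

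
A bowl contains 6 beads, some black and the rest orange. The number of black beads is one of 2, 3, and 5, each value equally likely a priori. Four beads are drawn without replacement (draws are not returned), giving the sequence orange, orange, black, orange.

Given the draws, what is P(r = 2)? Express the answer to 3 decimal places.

Under each hypothesis, the probability of the observed sequence is: P(data | r = 2) = (4/6)(3/5)(2/4)(2/3) = 2/15; P(data | r = 3) = (3/6)(2/5)(3/4)(1/3) = 1/20; P(data | r = 5) = (1/6)(0/5) = 0.
The prior-weighted likelihoods are 1/3 · 2/15 = 2/45, 1/3 · 1/20 = 1/60, 1/3 · 0 = 0; summing to 11/180.
Therefore the posterior P(r = 2 | data) = (2/45) / (11/180) = 8/11.

0.727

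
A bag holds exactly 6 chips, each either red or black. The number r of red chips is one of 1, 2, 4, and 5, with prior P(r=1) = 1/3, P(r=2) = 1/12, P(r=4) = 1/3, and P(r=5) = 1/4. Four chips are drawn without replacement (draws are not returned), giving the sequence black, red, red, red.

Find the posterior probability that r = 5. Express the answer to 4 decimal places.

Compute the likelihood of the observed sequence for each case: P(data | r = 1) = (5/6)(1/5)(0/4) = 0; P(data | r = 2) = (4/6)(2/5)(1/4)(0/3) = 0; P(data | r = 4) = (2/6)(4/5)(3/4)(2/3) = 2/15; P(data | r = 5) = (1/6)(5/5)(4/4)(3/3) = 1/6.
Weighting by the prior gives 1/3 · 0 = 0, 1/12 · 0 = 0, 1/3 · 2/15 = 2/45, 1/4 · 1/6 = 1/24; summing to 31/360.
Hence P(r = 5 | data) = (1/24) / (31/360) = 15/31.

0.4839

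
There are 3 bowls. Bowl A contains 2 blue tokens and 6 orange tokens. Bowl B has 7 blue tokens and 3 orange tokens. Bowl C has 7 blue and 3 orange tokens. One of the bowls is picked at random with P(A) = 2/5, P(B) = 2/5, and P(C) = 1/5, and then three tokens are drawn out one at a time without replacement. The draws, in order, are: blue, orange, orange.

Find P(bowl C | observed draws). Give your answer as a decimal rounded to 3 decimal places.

0.110

The likelihood of the observed sequence under each hypothesis: P(data | bowl A) = (2/8)(6/7)(5/6) = 0.17857; P(data | bowl B) = (7/10)(3/9)(2/8) = 0.058333; P(data | bowl C) = (7/10)(3/9)(2/8) = 0.058333.
Weighting by the prior gives 2/5 · 0.17857 = 0.071429, 2/5 · 0.058333 = 0.023333, 1/5 · 0.058333 = 0.011667; with total 0.10643.
By Bayes' rule, P(bowl C | data) = (0.011667) / (0.10643) = 0.10962.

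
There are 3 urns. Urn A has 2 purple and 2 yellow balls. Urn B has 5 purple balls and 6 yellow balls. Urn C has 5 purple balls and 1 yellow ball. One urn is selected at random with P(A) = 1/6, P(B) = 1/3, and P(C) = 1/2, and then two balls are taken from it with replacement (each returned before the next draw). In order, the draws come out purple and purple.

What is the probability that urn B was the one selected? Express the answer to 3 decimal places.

0.150

Under each hypothesis, the probability of the observed sequence is: P(data | urn A) = (2/4)(2/4) = 0.25; P(data | urn B) = (5/11)(5/11) = 0.20661; P(data | urn C) = (5/6)(5/6) = 0.69444.
Weighting by the prior gives 1/6 · 0.25 = 0.041667, 1/3 · 0.20661 = 0.068871, 1/2 · 0.69444 = 0.34722; these sum to 0.45776.
By Bayes' rule, P(urn B | data) = (0.068871) / (0.45776) = 0.15045.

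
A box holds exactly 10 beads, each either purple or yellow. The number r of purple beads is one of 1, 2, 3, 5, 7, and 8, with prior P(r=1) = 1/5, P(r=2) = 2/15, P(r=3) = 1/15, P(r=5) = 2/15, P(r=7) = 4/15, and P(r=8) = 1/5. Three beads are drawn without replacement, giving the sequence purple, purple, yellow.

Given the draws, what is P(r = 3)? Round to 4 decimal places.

0.0377

For each hypothesis, P(data | H) works out to: P(data | r = 1) = (1/10)(0/9) = 0; P(data | r = 2) = (2/10)(1/9)(8/8) = 0.022222; P(data | r = 3) = (3/10)(2/9)(7/8) = 0.058333; P(data | r = 5) = (5/10)(4/9)(5/8) = 0.13889; P(data | r = 7) = (7/10)(6/9)(3/8) = 0.175; P(data | r = 8) = (8/10)(7/9)(2/8) = 0.15556.
Weighting by the prior gives 1/5 · 0 = 0, 2/15 · 0.022222 = 0.002963, 1/15 · 0.058333 = 0.0038889, 2/15 · 0.13889 = 0.018519, 4/15 · 0.175 = 0.046667, 1/5 · 0.15556 = 0.031111; these sum to 0.10315.
Therefore the posterior P(r = 3 | data) = (0.0038889) / (0.10315) = 0.037702.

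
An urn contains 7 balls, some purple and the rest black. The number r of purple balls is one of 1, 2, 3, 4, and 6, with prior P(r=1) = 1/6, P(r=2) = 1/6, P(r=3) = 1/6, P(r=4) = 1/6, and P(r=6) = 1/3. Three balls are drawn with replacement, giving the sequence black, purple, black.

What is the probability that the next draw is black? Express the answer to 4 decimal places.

Under each hypothesis, the probability of the observed sequence is: P(data | r = 1) = (6/7)(1/7)(6/7) = 0.10496; P(data | r = 2) = (5/7)(2/7)(5/7) = 0.14577; P(data | r = 3) = (4/7)(3/7)(4/7) = 0.13994; P(data | r = 4) = (3/7)(4/7)(3/7) = 0.10496; P(data | r = 6) = (1/7)(6/7)(1/7) = 0.017493.
Weighting by the prior gives 1/6 · 0.10496 = 0.017493, 1/6 · 0.14577 = 0.024295, 1/6 · 0.13994 = 0.023324, 1/6 · 0.10496 = 0.017493, 1/3 · 0.017493 = 0.0058309; with total 0.088435.
Normalising, the posterior is P(r = 1 | data) = 0.1978, P(r = 2 | data) = 0.27473, P(r = 3 | data) = 0.26374, P(r = 4 | data) = 0.1978, P(r = 6 | data) = 0.065934.
So P(black next | data) = Σ P(black next | H) P(H | data) = (6/7)(0.1978) + (5/7)(0.27473) + (4/7)(0.26374) + (3/7)(0.1978) + (1/7)(0.065934) = 0.61068.

0.6107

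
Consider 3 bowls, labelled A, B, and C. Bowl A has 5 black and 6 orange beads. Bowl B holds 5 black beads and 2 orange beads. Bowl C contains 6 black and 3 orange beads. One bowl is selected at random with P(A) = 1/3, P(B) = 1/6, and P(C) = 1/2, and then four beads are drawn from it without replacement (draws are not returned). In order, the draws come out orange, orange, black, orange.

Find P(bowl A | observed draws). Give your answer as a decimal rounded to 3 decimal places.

0.809

The likelihood of the observed sequence under each hypothesis: P(data | bowl A) = (6/11)(5/10)(5/9)(4/8) = 0.075758; P(data | bowl B) = (2/7)(1/6)(5/5)(0/4) = 0; P(data | bowl C) = (3/9)(2/8)(6/7)(1/6) = 0.011905.
Multiplying each by its prior: 1/3 · 0.075758 = 0.025253, 1/6 · 0 = 0, 1/2 · 0.011905 = 0.0059524; summing to 0.031205.
Hence P(bowl A | data) = (0.025253) / (0.031205) = 0.80925.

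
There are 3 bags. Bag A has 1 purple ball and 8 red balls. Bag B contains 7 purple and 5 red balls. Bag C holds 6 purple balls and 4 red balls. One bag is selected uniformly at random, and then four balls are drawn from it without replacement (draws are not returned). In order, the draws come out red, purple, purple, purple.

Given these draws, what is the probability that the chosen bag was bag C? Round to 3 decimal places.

0.519

The likelihood of the observed sequence under each hypothesis: P(data | bag A) = (8/9)(1/8)(0/7) = 0; P(data | bag B) = (5/12)(7/11)(6/10)(5/9) = 0.088384; P(data | bag C) = (4/10)(6/9)(5/8)(4/7) = 0.095238.
Multiplying each by its prior: 1/3 · 0 = 0, 1/3 · 0.088384 = 0.029461, 1/3 · 0.095238 = 0.031746; summing to 0.061207.
Hence P(bag C | data) = (0.031746) / (0.061207) = 0.51866.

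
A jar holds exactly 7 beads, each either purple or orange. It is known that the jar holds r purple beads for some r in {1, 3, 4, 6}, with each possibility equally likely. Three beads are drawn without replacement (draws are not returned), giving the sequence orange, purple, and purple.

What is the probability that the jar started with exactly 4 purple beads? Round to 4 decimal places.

0.4000

For each hypothesis, P(data | H) works out to: P(data | r = 1) = (6/7)(1/6)(0/5) = 0; P(data | r = 3) = (4/7)(3/6)(2/5) = 4/35; P(data | r = 4) = (3/7)(4/6)(3/5) = 6/35; P(data | r = 6) = (1/7)(6/6)(5/5) = 1/7.
The prior-weighted likelihoods are 1/4 · 0 = 0, 1/4 · 4/35 = 1/35, 1/4 · 6/35 = 3/70, 1/4 · 1/7 = 1/28; these sum to 3/28.
By Bayes' rule, P(r = 4 | data) = (3/70) / (3/28) = 2/5.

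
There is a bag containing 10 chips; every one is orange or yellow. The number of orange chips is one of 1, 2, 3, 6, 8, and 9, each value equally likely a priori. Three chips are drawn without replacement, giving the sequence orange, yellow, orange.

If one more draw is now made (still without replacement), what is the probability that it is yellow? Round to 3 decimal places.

0.330

Compute the likelihood of the observed sequence for each case: P(data | r = 1) = (1/10)(9/9)(0/8) = 0; P(data | r = 2) = (2/10)(8/9)(1/8) = 0.022222; P(data | r = 3) = (3/10)(7/9)(2/8) = 0.058333; P(data | r = 6) = (6/10)(4/9)(5/8) = 0.16667; P(data | r = 8) = (8/10)(2/9)(7/8) = 0.15556; P(data | r = 9) = (9/10)(1/9)(8/8) = 0.1.
Multiplying each by its prior: 1/6 · 0 = 0, 1/6 · 0.022222 = 0.0037037, 1/6 · 0.058333 = 0.0097222, 1/6 · 0.16667 = 0.027778, 1/6 · 0.15556 = 0.025926, 1/6 · 0.1 = 0.016667; summing to 0.083796.
The posterior is then P(r = 1 | data) = 0, P(r = 2 | data) = 0.044199, P(r = 3 | data) = 0.11602, P(r = 6 | data) = 0.33149, P(r = 8 | data) = 0.30939, P(r = 9 | data) = 0.1989.
Averaging over the posterior, P(yellow next | data) = (1)(0.044199) + (6/7)(0.11602) + (3/7)(0.33149) + (1/7)(0.30939) + (0)(0.1989) = 0.32991.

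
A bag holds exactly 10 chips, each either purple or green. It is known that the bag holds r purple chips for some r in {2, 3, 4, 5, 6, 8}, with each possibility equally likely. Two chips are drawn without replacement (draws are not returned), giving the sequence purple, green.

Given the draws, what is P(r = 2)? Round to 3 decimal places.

0.127

The likelihood of the observed sequence under each hypothesis: P(data | r = 2) = (2/10)(8/9) = 8/45; P(data | r = 3) = (3/10)(7/9) = 7/30; P(data | r = 4) = (4/10)(6/9) = 4/15; P(data | r = 5) = (5/10)(5/9) = 5/18; P(data | r = 6) = (6/10)(4/9) = 4/15; P(data | r = 8) = (8/10)(2/9) = 8/45.
The prior-weighted likelihoods are 1/6 · 8/45 = 4/135, 1/6 · 7/30 = 7/180, 1/6 · 4/15 = 2/45, 1/6 · 5/18 = 5/108, 1/6 · 4/15 = 2/45, 1/6 · 8/45 = 4/135; summing to 7/30.
So P(r = 2 | data) = (4/135) / (7/30) = 8/63.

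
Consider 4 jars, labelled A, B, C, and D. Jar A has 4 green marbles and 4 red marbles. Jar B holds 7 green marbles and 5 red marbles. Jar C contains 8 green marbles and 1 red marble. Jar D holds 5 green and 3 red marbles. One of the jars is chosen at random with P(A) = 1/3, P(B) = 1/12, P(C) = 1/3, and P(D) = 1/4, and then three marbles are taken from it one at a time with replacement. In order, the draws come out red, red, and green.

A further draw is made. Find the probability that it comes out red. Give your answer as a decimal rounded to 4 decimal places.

0.4357

Compute the likelihood of the observed sequence for each case: P(data | jar A) = (4/8)(4/8)(4/8) = 0.125; P(data | jar B) = (5/12)(5/12)(7/12) = 0.10127; P(data | jar C) = (1/9)(1/9)(8/9) = 0.010974; P(data | jar D) = (3/8)(3/8)(5/8) = 0.087891.
Weighting by the prior gives 1/3 · 0.125 = 0.041667, 1/12 · 0.10127 = 0.0084394, 1/3 · 0.010974 = 0.003658, 1/4 · 0.087891 = 0.021973; with total 0.075737.
Normalising, the posterior is P(jar A | data) = 0.55015, P(jar B | data) = 0.11143, P(jar C | data) = 0.048299, P(jar D | data) = 0.29012.
The predictive probability is P(red next | data) = (1/2)(0.55015) + (5/12)(0.11143) + (1/9)(0.048299) + (3/8)(0.29012) = 0.43567.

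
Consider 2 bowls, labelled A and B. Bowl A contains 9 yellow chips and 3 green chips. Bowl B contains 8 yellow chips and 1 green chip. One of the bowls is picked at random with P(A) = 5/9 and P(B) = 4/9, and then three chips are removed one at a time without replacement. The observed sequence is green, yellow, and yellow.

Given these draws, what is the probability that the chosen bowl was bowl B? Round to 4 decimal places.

Under each hypothesis, the probability of the observed sequence is: P(data | bowl A) = (3/12)(9/11)(8/10) = 9/55; P(data | bowl B) = (1/9)(8/8)(7/7) = 1/9.
Multiplying each by its prior: 5/9 · 9/55 = 1/11, 4/9 · 1/9 = 4/81; these sum to 125/891.
By Bayes' rule, P(bowl B | data) = (4/81) / (125/891) = 44/125.

0.3520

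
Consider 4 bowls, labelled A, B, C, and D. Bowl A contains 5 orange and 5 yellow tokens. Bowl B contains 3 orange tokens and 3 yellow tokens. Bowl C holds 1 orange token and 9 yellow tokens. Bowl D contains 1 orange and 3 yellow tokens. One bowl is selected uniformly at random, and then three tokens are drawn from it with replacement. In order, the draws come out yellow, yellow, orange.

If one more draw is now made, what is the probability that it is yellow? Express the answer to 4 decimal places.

0.6432

For each hypothesis, P(data | H) works out to: P(data | bowl A) = (5/10)(5/10)(5/10) = 0.125; P(data | bowl B) = (3/6)(3/6)(3/6) = 0.125; P(data | bowl C) = (9/10)(9/10)(1/10) = 0.081; P(data | bowl D) = (3/4)(3/4)(1/4) = 0.14062.
Weighting by the prior gives 1/4 · 0.125 = 0.03125, 1/4 · 0.125 = 0.03125, 1/4 · 0.081 = 0.02025, 1/4 · 0.14062 = 0.035156; summing to 0.11791.
The posterior is then P(bowl A | data) = 0.26504, P(bowl B | data) = 0.26504, P(bowl C | data) = 0.17175, P(bowl D | data) = 0.29817.
Averaging over the posterior, P(yellow next | data) = (1/2)(0.26504) + (1/2)(0.26504) + (9/10)(0.17175) + (3/4)(0.29817) = 0.64324.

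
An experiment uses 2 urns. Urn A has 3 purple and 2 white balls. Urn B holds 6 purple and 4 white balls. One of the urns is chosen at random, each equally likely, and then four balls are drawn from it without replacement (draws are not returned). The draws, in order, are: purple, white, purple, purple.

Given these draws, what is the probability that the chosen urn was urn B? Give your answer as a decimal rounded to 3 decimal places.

0.488

Under each hypothesis, the probability of the observed sequence is: P(data | urn A) = (3/5)(2/4)(2/3)(1/2) = 1/10; P(data | urn B) = (6/10)(4/9)(5/8)(4/7) = 2/21.
Multiplying each by its prior: 1/2 · 1/10 = 1/20, 1/2 · 2/21 = 1/21; summing to 41/420.
Therefore the posterior P(urn B | data) = (1/21) / (41/420) = 20/41.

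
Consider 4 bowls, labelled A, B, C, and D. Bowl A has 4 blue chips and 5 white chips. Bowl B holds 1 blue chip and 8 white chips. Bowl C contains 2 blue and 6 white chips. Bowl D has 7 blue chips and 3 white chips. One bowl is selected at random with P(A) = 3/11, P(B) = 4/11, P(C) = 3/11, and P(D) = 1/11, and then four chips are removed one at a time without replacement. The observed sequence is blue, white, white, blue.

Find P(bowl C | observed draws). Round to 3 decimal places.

For each hypothesis, P(data | H) works out to: P(data | bowl A) = (4/9)(5/8)(4/7)(3/6) = 0.079365; P(data | bowl B) = (1/9)(8/8)(7/7)(0/6) = 0; P(data | bowl C) = (2/8)(6/7)(5/6)(1/5) = 0.035714; P(data | bowl D) = (7/10)(3/9)(2/8)(6/7) = 0.05.
Multiplying each by its prior: 3/11 · 0.079365 = 0.021645, 4/11 · 0 = 0, 3/11 · 0.035714 = 0.0097403, 1/11 · 0.05 = 0.0045455; with total 0.035931.
Hence P(bowl C | data) = (0.0097403) / (0.035931) = 0.27108.

0.271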